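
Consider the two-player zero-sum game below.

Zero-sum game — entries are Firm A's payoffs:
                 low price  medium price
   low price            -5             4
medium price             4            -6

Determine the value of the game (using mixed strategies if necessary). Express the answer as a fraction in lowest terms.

Row minima are -5 and -6, so Firm A's maximin is -5; column maxima are 4 and 4, so Firm B's minimax is 4. These differ, so the equilibrium is in mixed strategies.
Let Firm A play low price with probability p. Firm B is indifferent when −5p + 4(1−p) = 4p − 6(1−p), giving p = 10/19.
Let Firm B play low price with probability q. Firm A is indifferent when −5q + 4(1−q) = 4q − 6(1−q), giving q = 10/19.
The value is -5·(10/19) + (4)·(9/19) = -14/19.

-14/19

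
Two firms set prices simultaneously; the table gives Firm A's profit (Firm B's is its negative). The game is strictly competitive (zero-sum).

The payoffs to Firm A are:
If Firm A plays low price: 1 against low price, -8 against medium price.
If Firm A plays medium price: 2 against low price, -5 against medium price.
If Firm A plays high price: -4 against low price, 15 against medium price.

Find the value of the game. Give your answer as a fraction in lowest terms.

5/13

Row low price is strictly dominated by row medium price, so Firm A never plays it.
The remaining 2×2 game on (medium price, high price) × (low price, medium price) has no saddle point. Let Firm A play medium price with probability p; indifference gives 2p − 4(1−p) = −5p + 15(1−p), so p = 19/26.
Similarly Firm B's optimal q on low price is 10/13, and the value is 2·(10/13) + (-5)·(3/13) = 5/13.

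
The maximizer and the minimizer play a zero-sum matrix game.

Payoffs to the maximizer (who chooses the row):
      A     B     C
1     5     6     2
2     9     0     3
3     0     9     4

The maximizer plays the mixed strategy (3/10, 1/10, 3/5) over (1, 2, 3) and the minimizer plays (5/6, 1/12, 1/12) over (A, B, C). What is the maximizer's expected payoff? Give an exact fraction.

23/8

Against (5/6, 1/12, 1/12), each row's expected payoff is 1: 29/6; 2: 31/4; 3: 13/12.
Taking the (3/10, 1/10, 3/5)-weighted average: (3/10)·(29/6) + (1/10)·(31/4) + (3/5)·(13/12) = 23/8.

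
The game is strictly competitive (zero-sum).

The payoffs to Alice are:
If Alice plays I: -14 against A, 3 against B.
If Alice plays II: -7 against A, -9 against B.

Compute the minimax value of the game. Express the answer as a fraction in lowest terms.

Row minima are -14 and -9, so Alice's maximin is -9; column maxima are -7 and 3, so Bob's minimax is -7. These differ, so the equilibrium is in mixed strategies.
Let Alice play I with probability p. Bob is indifferent when −14p − 7(1−p) = 3p − 9(1−p), giving p = 2/19.
Let Bob play A with probability q. Alice is indifferent when −14q + 3(1−q) = −7q − 9(1−q), giving q = 12/19.
The value is -14·(12/19) + (3)·(7/19) = -147/19.

-147/19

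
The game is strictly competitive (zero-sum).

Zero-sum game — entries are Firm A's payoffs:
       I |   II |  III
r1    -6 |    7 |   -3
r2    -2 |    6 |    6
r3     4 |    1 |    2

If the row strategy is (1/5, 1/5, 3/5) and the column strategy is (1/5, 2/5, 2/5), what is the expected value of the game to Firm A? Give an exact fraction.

54/25

Against (1/5, 2/5, 2/5), each row's expected payoff is r1: 2/5; r2: 22/5; r3: 2.
Taking the (1/5, 1/5, 3/5)-weighted average: (1/5)·(2/5) + (1/5)·(22/5) + (3/5)·(2) = 54/25.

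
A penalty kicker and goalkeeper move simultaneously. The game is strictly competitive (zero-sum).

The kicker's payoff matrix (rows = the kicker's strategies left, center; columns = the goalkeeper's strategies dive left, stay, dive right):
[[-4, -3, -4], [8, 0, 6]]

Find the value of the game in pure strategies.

Row minima: -4, 0 → the kicker's maximin is 0.
Column maxima: 8, 0, 6 → the goalkeeper's minimax is 0.
They coincide at (center, stay), so the value is 0.

0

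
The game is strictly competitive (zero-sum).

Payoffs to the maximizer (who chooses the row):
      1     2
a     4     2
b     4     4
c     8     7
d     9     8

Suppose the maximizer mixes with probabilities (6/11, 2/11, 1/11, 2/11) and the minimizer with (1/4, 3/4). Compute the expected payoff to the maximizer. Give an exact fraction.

Against (1/4, 3/4), each row's expected payoff is a: 5/2; b: 4; c: 29/4; d: 33/4.
Taking the (6/11, 2/11, 1/11, 2/11)-weighted average: (6/11)·(5/2) + (2/11)·(4) + (1/11)·(29/4) + (2/11)·(33/4) = 17/4.

17/4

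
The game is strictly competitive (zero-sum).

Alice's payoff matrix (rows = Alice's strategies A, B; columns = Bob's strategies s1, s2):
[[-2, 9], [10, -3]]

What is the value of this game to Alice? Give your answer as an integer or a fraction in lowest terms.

Row minima are -2 and -3, so Alice's maximin is -2; column maxima are 10 and 9, so Bob's minimax is 9. These differ, so the equilibrium is in mixed strategies.
Let Alice play A with probability p. Bob is indifferent when −2p + 10(1−p) = 9p − 3(1−p), giving p = 13/24.
Let Bob play s1 with probability q. Alice is indifferent when −2q + 9(1−q) = 10q − 3(1−q), giving q = 1/2.
The value is -2·(1/2) + (9)·(1/2) = 7/2.

7/2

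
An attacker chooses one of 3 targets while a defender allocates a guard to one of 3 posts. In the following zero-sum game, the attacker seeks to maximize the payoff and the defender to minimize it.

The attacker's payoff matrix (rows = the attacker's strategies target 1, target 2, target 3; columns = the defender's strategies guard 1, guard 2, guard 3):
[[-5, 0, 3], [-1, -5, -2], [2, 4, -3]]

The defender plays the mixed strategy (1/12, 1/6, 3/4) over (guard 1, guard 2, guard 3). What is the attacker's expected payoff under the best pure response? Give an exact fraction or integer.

11/6

target 1: (-5)·(1/12) + (0)·(1/6) + (3)·(3/4) = 11/6.
target 2: (-1)·(1/12) + (-5)·(1/6) + (-2)·(3/4) = -29/12.
target 3: (2)·(1/12) + (4)·(1/6) + (-3)·(3/4) = -17/12.
The best pure response is target 1 with expected payoff 11/6.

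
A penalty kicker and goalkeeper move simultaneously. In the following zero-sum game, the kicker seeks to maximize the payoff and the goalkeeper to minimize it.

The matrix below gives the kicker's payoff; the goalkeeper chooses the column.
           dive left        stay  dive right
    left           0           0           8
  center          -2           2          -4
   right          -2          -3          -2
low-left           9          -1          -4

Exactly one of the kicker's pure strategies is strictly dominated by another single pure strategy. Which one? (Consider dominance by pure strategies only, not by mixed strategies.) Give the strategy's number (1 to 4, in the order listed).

Compare right with left: 0 > -2, 0 > -3, 8 > -2.
So left strictly dominates right for the kicker; right is strictly dominated.

3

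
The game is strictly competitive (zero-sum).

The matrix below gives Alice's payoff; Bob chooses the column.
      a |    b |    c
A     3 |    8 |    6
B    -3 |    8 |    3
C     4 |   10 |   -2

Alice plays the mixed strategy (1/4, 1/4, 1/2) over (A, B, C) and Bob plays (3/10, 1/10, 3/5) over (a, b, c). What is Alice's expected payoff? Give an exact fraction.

Against (3/10, 1/10, 3/5), each row's expected payoff is A: 53/10; B: 17/10; C: 1.
Taking the (1/4, 1/4, 1/2)-weighted average: (1/4)·(53/10) + (1/4)·(17/10) + (1/2)·(1) = 9/4.

9/4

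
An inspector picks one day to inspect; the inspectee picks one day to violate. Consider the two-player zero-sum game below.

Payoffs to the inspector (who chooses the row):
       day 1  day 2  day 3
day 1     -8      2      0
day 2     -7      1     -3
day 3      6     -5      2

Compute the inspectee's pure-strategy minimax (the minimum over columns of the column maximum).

The worst case (largest entry) in each column is day 1: 6, day 2: 2, day 3: 2.
The best (smallest) of these is 2.

2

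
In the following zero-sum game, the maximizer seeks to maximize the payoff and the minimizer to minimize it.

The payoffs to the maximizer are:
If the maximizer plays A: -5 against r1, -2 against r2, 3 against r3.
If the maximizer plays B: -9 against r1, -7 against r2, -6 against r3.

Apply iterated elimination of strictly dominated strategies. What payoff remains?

Column r2 is strictly dominated by r1 for the minimizer (-5<-2, -9<-7); eliminate r2.
Column r3 is strictly dominated by r1 for the minimizer (-5<3, -9<-6); eliminate r3.
Row B is strictly dominated by row A (-5>-9); eliminate B.
Only (A, r1) remains, with payoff -5.

-5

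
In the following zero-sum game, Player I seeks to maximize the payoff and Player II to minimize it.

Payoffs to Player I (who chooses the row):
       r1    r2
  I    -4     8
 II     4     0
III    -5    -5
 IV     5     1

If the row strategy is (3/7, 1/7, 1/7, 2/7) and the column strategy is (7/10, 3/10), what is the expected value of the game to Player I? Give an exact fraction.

3/5

Against (7/10, 3/10), each row's expected payoff is I: -2/5; II: 14/5; III: -5; IV: 19/5.
Taking the (3/7, 1/7, 1/7, 2/7)-weighted average: (3/7)·(-2/5) + (1/7)·(14/5) + (1/7)·(-5) + (2/7)·(19/5) = 3/5.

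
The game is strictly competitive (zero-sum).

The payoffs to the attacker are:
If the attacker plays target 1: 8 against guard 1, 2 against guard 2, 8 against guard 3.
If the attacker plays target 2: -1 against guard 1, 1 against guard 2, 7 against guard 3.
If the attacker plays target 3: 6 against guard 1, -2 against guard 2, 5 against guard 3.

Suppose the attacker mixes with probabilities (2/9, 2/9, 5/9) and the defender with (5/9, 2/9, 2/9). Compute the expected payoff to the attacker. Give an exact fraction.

322/81

Against (5/9, 2/9, 2/9), each row's expected payoff is target 1: 20/3; target 2: 11/9; target 3: 4.
Taking the (2/9, 2/9, 5/9)-weighted average: (2/9)·(20/3) + (2/9)·(11/9) + (5/9)·(4) = 322/81.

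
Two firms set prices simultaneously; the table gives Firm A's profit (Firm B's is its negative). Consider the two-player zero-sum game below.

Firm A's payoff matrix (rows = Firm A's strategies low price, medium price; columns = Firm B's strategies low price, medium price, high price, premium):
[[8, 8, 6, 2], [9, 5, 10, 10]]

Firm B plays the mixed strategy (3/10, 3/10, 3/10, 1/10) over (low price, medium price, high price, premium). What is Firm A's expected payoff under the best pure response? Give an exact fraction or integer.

low price: (8)·(3/10) + (8)·(3/10) + (6)·(3/10) + (2)·(1/10) = 34/5.
medium price: (9)·(3/10) + (5)·(3/10) + (10)·(3/10) + (10)·(1/10) = 41/5.
The best pure response is medium price with expected payoff 41/5.

41/5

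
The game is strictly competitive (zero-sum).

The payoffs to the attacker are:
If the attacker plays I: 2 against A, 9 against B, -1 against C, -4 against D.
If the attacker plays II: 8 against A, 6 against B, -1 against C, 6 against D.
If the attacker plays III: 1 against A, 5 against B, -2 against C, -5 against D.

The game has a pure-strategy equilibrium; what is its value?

Row minima: -4, -1, -5 → the attacker's maximin is -1.
Column maxima: 8, 9, -1, 6 → the defender's minimax is -1.
They coincide at (II, C), so the value is -1.

-1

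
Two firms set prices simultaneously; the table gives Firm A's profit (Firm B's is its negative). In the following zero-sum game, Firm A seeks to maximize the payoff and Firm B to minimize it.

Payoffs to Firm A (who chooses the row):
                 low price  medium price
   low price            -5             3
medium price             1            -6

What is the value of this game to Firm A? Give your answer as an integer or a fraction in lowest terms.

-9/5

Row minima are -5 and -6, so Firm A's maximin is -5; column maxima are 1 and 3, so Firm B's minimax is 1. These differ, so the equilibrium is in mixed strategies.
Let Firm A play low price with probability p. Firm B is indifferent when −5p + (1−p) = 3p − 6(1−p), giving p = 7/15.
Let Firm B play low price with probability q. Firm A is indifferent when −5q + 3(1−q) = q − 6(1−q), giving q = 3/5.
The value is -5·(3/5) + (3)·(2/5) = -9/5.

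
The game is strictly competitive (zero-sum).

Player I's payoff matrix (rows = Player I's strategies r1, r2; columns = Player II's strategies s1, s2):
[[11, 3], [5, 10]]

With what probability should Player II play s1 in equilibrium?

7/13

Row minima are 3 and 5, so Player I's maximin is 5; column maxima are 11 and 10, so Player II's minimax is 10. These differ, so the equilibrium is in mixed strategies.
Let Player II play s1 with probability q. Player I is indifferent when 11q + 3(1−q) = 5q + 10(1−q), giving q = 7/13.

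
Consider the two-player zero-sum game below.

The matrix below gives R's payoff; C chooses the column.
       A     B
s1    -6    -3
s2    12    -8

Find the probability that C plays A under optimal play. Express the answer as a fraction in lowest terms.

Row minima are -6 and -8, so R's maximin is -6; column maxima are 12 and -3, so C's minimax is -3. These differ, so the equilibrium is in mixed strategies.
Let C play A with probability q. R is indifferent when −6q − 3(1−q) = 12q − 8(1−q), giving q = 5/23.

5/23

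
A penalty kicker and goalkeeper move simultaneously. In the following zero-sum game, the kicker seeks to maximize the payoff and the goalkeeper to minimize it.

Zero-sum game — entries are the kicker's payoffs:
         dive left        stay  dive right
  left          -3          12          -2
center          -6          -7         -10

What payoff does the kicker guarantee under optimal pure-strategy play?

Row minima: -3, -10 → the kicker's maximin is -3.
Column maxima: -3, 12, -2 → the goalkeeper's minimax is -3.
They coincide at (left, dive left), so the value is -3.

-3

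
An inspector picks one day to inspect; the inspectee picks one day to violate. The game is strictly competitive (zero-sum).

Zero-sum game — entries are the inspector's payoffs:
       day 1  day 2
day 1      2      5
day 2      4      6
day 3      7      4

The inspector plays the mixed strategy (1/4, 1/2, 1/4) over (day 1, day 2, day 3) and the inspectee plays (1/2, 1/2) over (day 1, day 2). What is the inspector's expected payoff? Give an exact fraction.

19/4

Against (1/2, 1/2), each row's expected payoff is day 1: 7/2; day 2: 5; day 3: 11/2.
Taking the (1/4, 1/2, 1/4)-weighted average: (1/4)·(7/2) + (1/2)·(5) + (1/4)·(11/2) = 19/4.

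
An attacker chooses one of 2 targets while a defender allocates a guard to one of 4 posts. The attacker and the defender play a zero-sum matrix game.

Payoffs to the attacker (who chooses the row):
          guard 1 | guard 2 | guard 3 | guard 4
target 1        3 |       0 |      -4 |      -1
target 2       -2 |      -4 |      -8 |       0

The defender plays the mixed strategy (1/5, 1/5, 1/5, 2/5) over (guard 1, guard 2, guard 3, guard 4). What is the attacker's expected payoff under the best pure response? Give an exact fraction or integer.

-3/5

target 1: (3)·(1/5) + (0)·(1/5) + (-4)·(1/5) + (-1)·(2/5) = -3/5.
target 2: (-2)·(1/5) + (-4)·(1/5) + (-8)·(1/5) + (0)·(2/5) = -14/5.
The best pure response is target 1 with expected payoff -3/5.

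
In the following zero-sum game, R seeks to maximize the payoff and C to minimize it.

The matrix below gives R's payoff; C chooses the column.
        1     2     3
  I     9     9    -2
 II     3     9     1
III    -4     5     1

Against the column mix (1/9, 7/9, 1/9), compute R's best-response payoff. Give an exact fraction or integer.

70/9

I: (9)·(1/9) + (9)·(7/9) + (-2)·(1/9) = 70/9.
II: (3)·(1/9) + (9)·(7/9) + (1)·(1/9) = 67/9.
III: (-4)·(1/9) + (5)·(7/9) + (1)·(1/9) = 32/9.
The best pure response is I with expected payoff 70/9.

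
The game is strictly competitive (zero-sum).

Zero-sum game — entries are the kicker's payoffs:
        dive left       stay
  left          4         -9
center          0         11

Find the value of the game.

Row minima are -9 and 0, so the kicker's maximin is 0; column maxima are 4 and 11, so the goalkeeper's minimax is 4. These differ, so the equilibrium is in mixed strategies.
Let the kicker play left with probability p. The goalkeeper is indifferent when 4p = −9p + 11(1−p), giving p = 11/24.
Let the goalkeeper play dive left with probability q. The kicker is indifferent when 4q − 9(1−q) = 11(1−q), giving q = 5/6.
The value is 4·(5/6) + (-9)·(1/6) = 11/6.

11/6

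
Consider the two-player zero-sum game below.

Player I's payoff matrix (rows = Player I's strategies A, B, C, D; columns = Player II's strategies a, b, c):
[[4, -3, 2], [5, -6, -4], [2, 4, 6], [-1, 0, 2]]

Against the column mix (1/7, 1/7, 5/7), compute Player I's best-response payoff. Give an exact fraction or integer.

A: (4)·(1/7) + (-3)·(1/7) + (2)·(5/7) = 11/7.
B: (5)·(1/7) + (-6)·(1/7) + (-4)·(5/7) = -3.
C: (2)·(1/7) + (4)·(1/7) + (6)·(5/7) = 36/7.
D: (-1)·(1/7) + (0)·(1/7) + (2)·(5/7) = 9/7.
The best pure response is C with expected payoff 36/7.

36/7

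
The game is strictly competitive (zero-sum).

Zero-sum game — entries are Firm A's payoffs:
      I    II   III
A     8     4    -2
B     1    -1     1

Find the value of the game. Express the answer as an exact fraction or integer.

Column I is strictly dominated by II for Firm B (it gives Firm A more in every row).
The remaining 2×2 game on (A, B) × (II, III) has no saddle point. Let Firm A play A with probability p; indifference gives 4p − (1−p) = −2p + (1−p), so p = 1/4.
Similarly Firm B's optimal q on II is 3/8, and the value is 4·(3/8) + (-2)·(5/8) = 1/4.

1/4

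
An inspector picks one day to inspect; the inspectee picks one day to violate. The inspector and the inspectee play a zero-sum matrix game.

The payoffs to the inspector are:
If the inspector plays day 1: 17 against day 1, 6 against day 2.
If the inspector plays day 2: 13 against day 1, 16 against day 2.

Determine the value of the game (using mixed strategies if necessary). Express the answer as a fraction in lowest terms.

97/7

Row minima are 6 and 13, so the inspector's maximin is 13; column maxima are 17 and 16, so the inspectee's minimax is 16. These differ, so the equilibrium is in mixed strategies.
Let the inspector play day 1 with probability p. The inspectee is indifferent when 17p + 13(1−p) = 6p + 16(1−p), giving p = 3/14.
Let the inspectee play day 1 with probability q. The inspector is indifferent when 17q + 6(1−q) = 13q + 16(1−q), giving q = 5/7.
The value is 17·(5/7) + (6)·(2/7) = 97/7.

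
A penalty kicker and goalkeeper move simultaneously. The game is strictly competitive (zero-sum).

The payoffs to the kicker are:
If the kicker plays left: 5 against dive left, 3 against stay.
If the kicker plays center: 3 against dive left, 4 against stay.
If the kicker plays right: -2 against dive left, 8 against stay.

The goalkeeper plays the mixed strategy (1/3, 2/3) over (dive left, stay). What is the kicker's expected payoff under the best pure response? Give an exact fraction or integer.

14/3

left: (5)·(1/3) + (3)·(2/3) = 11/3.
center: (3)·(1/3) + (4)·(2/3) = 11/3.
right: (-2)·(1/3) + (8)·(2/3) = 14/3.
The best pure response is right with expected payoff 14/3.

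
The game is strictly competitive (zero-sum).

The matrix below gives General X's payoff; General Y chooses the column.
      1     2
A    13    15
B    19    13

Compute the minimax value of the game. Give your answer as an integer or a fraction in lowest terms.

29/2

Row minima are 13 and 13, so General X's maximin is 13; column maxima are 19 and 15, so General Y's minimax is 15. These differ, so the equilibrium is in mixed strategies.
Let General X play A with probability p. General Y is indifferent when 13p + 19(1−p) = 15p + 13(1−p), giving p = 3/4.
Let General Y play 1 with probability q. General X is indifferent when 13q + 15(1−q) = 19q + 13(1−q), giving q = 1/4.
The value is 13·(1/4) + (15)·(3/4) = 29/2.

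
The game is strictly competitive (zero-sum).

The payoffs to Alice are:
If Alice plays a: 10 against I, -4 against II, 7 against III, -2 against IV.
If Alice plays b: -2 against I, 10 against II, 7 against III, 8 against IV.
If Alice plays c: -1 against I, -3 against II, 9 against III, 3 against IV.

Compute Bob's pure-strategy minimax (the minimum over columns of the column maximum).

The worst case (largest entry) in each column is I: 10, II: 10, III: 9, IV: 8.
The best (smallest) of these is 8.

8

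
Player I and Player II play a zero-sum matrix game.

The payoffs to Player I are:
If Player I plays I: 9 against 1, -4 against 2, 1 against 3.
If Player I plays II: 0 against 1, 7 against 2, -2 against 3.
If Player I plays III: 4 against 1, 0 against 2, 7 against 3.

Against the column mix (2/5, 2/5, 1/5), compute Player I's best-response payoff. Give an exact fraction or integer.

3

I: (9)·(2/5) + (-4)·(2/5) + (1)·(1/5) = 11/5.
II: (0)·(2/5) + (7)·(2/5) + (-2)·(1/5) = 12/5.
III: (4)·(2/5) + (0)·(2/5) + (7)·(1/5) = 3.
The best pure response is III with expected payoff 3.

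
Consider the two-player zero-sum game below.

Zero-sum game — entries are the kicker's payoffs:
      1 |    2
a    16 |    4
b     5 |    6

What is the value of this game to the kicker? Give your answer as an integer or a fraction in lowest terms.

76/13

Row minima are 4 and 5, so the kicker's maximin is 5; column maxima are 16 and 6, so the goalkeeper's minimax is 6. These differ, so the equilibrium is in mixed strategies.
Let the kicker play a with probability p. The goalkeeper is indifferent when 16p + 5(1−p) = 4p + 6(1−p), giving p = 1/13.
Let the goalkeeper play 1 with probability q. The kicker is indifferent when 16q + 4(1−q) = 5q + 6(1−q), giving q = 2/13.
The value is 16·(2/13) + (4)·(11/13) = 76/13.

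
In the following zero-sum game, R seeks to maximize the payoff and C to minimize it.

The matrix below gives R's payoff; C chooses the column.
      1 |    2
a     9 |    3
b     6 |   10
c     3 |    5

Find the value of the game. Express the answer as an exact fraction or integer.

36/5

Row c is strictly dominated by row b, so R never plays it.
The remaining 2×2 game on (a, b) × (1, 2) has no saddle point. Let R play a with probability p; indifference gives 9p + 6(1−p) = 3p + 10(1−p), so p = 2/5.
Similarly C's optimal q on 1 is 7/10, and the value is 9·(7/10) + (3)·(3/10) = 36/5.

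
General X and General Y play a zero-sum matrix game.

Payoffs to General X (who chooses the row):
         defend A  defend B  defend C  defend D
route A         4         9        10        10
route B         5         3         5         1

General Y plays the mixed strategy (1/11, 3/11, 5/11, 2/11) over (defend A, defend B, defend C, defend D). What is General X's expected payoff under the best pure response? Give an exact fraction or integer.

101/11

route A: (4)·(1/11) + (9)·(3/11) + (10)·(5/11) + (10)·(2/11) = 101/11.
route B: (5)·(1/11) + (3)·(3/11) + (5)·(5/11) + (1)·(2/11) = 41/11.
The best pure response is route A with expected payoff 101/11.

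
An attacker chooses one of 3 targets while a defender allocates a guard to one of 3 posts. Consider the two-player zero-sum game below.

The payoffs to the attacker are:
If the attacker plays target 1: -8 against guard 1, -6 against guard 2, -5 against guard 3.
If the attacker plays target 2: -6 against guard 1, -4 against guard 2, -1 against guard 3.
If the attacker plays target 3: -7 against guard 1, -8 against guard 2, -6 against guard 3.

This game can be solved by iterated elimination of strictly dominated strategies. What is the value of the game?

Column guard 3 is strictly dominated by guard 1 for the defender (-8<-5, -6<-1, -7<-6); eliminate guard 3.
Row target 1 is strictly dominated by row target 2 (-6>-8, -4>-6); eliminate target 1.
Row target 3 is strictly dominated by row target 2 (-6>-7, -4>-8); eliminate target 3.
Column guard 2 is strictly dominated by guard 1 for the defender (-6<-4); eliminate guard 2.
Only (target 2, guard 1) remains, with payoff -6.

-6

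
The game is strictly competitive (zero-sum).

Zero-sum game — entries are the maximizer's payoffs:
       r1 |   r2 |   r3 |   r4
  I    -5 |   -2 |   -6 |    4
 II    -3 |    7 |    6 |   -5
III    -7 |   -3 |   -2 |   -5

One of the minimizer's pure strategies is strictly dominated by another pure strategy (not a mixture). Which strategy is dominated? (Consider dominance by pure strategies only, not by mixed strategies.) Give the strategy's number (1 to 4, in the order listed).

2

The minimizer prefers columns that give the maximizer less. Compare r2 with r1: -5 < -2, -3 < 7, -7 < -3.
So r1 strictly dominates r2 for the minimizer; r2 is strictly dominated.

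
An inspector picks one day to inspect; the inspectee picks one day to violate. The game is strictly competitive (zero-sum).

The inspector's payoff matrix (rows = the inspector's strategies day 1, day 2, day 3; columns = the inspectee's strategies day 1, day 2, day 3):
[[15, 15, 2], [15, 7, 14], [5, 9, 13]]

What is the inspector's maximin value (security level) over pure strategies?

The worst-case payoff for each row is day 1: 2, day 2: 7, day 3: 5.
The best of these is 7.

7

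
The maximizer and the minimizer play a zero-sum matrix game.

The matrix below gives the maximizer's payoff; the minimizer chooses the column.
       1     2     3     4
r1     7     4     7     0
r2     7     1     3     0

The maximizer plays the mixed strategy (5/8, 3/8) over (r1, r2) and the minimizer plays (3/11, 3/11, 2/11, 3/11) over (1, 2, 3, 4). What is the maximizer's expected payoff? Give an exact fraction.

Against (3/11, 3/11, 2/11, 3/11), each row's expected payoff is r1: 47/11; r2: 30/11.
Taking the (5/8, 3/8)-weighted average: (5/8)·(47/11) + (3/8)·(30/11) = 325/88.

325/88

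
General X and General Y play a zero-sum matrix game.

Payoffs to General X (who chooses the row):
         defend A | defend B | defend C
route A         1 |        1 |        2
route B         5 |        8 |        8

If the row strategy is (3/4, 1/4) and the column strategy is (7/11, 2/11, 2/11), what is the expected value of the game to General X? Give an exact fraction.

Against (7/11, 2/11, 2/11), each row's expected payoff is route A: 13/11; route B: 67/11.
Taking the (3/4, 1/4)-weighted average: (3/4)·(13/11) + (1/4)·(67/11) = 53/22.

53/22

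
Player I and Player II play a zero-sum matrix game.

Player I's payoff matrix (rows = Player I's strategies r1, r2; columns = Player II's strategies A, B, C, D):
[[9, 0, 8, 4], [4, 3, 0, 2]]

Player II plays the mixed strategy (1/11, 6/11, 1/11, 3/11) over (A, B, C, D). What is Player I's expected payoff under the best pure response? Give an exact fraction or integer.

29/11

r1: (9)·(1/11) + (0)·(6/11) + (8)·(1/11) + (4)·(3/11) = 29/11.
r2: (4)·(1/11) + (3)·(6/11) + (0)·(1/11) + (2)·(3/11) = 28/11.
The best pure response is r1 with expected payoff 29/11.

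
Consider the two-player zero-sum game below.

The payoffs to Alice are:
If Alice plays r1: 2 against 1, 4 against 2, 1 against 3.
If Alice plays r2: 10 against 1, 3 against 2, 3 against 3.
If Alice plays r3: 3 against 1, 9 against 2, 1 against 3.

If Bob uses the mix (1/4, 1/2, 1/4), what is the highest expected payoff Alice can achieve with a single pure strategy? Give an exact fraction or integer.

11/2

r1: (2)·(1/4) + (4)·(1/2) + (1)·(1/4) = 11/4.
r2: (10)·(1/4) + (3)·(1/2) + (3)·(1/4) = 19/4.
r3: (3)·(1/4) + (9)·(1/2) + (1)·(1/4) = 11/2.
The best pure response is r3 with expected payoff 11/2.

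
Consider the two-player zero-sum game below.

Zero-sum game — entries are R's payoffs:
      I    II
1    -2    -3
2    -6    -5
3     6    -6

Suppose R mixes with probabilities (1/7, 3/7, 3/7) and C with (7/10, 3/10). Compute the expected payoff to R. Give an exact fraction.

Against (7/10, 3/10), each row's expected payoff is 1: -23/10; 2: -57/10; 3: 12/5.
Taking the (1/7, 3/7, 3/7)-weighted average: (1/7)·(-23/10) + (3/7)·(-57/10) + (3/7)·(12/5) = -61/35.

-61/35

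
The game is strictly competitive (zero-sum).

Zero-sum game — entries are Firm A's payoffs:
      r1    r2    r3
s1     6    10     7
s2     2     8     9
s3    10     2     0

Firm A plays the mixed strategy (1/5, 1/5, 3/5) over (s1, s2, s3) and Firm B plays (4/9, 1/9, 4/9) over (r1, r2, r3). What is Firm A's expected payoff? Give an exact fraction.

Against (4/9, 1/9, 4/9), each row's expected payoff is s1: 62/9; s2: 52/9; s3: 14/3.
Taking the (1/5, 1/5, 3/5)-weighted average: (1/5)·(62/9) + (1/5)·(52/9) + (3/5)·(14/3) = 16/3.

16/3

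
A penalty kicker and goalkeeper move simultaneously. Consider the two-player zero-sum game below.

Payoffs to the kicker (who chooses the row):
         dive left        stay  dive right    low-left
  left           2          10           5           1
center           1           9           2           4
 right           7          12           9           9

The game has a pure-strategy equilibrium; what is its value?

Row minima: 1, 1, 7 → the kicker's maximin is 7.
Column maxima: 7, 12, 9, 9 → the goalkeeper's minimax is 7.
They coincide at (right, dive left), so the value is 7.

7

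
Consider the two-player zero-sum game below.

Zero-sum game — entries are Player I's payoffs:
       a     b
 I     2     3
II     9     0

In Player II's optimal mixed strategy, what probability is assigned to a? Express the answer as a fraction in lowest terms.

3/10

Row minima are 2 and 0, so Player I's maximin is 2; column maxima are 9 and 3, so Player II's minimax is 3. These differ, so the equilibrium is in mixed strategies.
Let Player II play a with probability q. Player I is indifferent when 2q + 3(1−q) = 9q, giving q = 3/10.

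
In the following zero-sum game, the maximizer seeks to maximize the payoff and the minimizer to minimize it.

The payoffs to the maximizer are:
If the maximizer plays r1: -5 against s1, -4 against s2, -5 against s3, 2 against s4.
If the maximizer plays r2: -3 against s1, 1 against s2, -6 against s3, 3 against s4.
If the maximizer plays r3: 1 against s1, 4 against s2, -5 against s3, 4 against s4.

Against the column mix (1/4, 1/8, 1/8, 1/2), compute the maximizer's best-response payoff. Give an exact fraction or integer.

17/8

r1: (-5)·(1/4) + (-4)·(1/8) + (-5)·(1/8) + (2)·(1/2) = -11/8.
r2: (-3)·(1/4) + (1)·(1/8) + (-6)·(1/8) + (3)·(1/2) = 1/8.
r3: (1)·(1/4) + (4)·(1/8) + (-5)·(1/8) + (4)·(1/2) = 17/8.
The best pure response is r3 with expected payoff 17/8.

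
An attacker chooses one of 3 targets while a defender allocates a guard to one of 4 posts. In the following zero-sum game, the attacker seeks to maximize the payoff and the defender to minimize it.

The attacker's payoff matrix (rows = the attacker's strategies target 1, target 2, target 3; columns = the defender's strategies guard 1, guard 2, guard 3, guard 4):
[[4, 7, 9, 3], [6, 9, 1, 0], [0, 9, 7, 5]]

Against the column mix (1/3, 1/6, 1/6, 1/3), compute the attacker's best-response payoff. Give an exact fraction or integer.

target 1: (4)·(1/3) + (7)·(1/6) + (9)·(1/6) + (3)·(1/3) = 5.
target 2: (6)·(1/3) + (9)·(1/6) + (1)·(1/6) + (0)·(1/3) = 11/3.
target 3: (0)·(1/3) + (9)·(1/6) + (7)·(1/6) + (5)·(1/3) = 13/3.
The best pure response is target 1 with expected payoff 5.

5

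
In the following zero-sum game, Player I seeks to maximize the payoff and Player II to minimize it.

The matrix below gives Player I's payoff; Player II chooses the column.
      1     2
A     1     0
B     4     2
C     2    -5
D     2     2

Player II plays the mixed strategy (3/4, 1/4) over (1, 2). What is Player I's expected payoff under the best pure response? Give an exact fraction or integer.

7/2

A: (1)·(3/4) + (0)·(1/4) = 3/4.
B: (4)·(3/4) + (2)·(1/4) = 7/2.
C: (2)·(3/4) + (-5)·(1/4) = 1/4.
D: (2)·(3/4) + (2)·(1/4) = 2.
The best pure response is B with expected payoff 7/2.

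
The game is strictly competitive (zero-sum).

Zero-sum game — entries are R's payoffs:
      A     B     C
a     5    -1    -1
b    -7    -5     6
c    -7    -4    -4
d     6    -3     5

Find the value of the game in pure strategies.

-1

Row minima: -1, -7, -7, -3 → R's maximin is -1.
Column maxima: 6, -1, 6 → C's minimax is -1.
They coincide at (a, B), so the value is -1.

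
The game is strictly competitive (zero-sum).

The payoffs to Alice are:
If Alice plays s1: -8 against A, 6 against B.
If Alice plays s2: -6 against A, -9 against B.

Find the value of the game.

-108/17

Row minima are -8 and -9, so Alice's maximin is -8; column maxima are -6 and 6, so Bob's minimax is -6. These differ, so the equilibrium is in mixed strategies.
Let Alice play s1 with probability p. Bob is indifferent when −8p − 6(1−p) = 6p − 9(1−p), giving p = 3/17.
Let Bob play A with probability q. Alice is indifferent when −8q + 6(1−q) = −6q − 9(1−q), giving q = 15/17.
The value is -8·(15/17) + (6)·(2/17) = -108/17.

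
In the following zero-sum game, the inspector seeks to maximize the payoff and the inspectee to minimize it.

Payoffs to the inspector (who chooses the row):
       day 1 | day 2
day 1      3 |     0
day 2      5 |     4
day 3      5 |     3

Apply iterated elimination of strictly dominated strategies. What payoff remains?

4

Row day 1 is strictly dominated by row day 2 (5>3, 4>0); eliminate day 1.
Column day 1 is strictly dominated by day 2 for the inspectee (4<5, 3<5); eliminate day 1.
Row day 3 is strictly dominated by row day 2 (4>3); eliminate day 3.
Only (day 2, day 2) remains, with payoff 4.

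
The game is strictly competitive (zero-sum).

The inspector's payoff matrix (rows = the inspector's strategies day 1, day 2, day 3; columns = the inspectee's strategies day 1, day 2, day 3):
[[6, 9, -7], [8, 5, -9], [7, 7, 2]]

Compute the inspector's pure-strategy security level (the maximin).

2

The worst-case payoff for each row is day 1: -7, day 2: -9, day 3: 2.
The best of these is 2.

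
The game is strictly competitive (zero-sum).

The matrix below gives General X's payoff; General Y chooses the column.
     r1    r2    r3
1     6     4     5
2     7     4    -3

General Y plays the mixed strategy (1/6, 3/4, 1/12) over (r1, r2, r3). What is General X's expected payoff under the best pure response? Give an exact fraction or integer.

53/12

1: (6)·(1/6) + (4)·(3/4) + (5)·(1/12) = 53/12.
2: (7)·(1/6) + (4)·(3/4) + (-3)·(1/12) = 47/12.
The best pure response is 1 with expected payoff 53/12.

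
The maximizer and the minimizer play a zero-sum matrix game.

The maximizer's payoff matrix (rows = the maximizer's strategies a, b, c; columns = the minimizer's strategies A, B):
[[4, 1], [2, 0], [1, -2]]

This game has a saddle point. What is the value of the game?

Row minima: 1, 0, -2 → the maximizer's maximin is 1.
Column maxima: 4, 1 → the minimizer's minimax is 1.
They coincide at (a, B), so the value is 1.

1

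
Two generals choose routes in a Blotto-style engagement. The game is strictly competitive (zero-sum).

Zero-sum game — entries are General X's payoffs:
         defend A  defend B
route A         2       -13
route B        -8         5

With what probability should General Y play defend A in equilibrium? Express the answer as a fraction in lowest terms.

9/14

Row minima are -13 and -8, so General X's maximin is -8; column maxima are 2 and 5, so General Y's minimax is 2. These differ, so the equilibrium is in mixed strategies.
Let General Y play defend A with probability q. General X is indifferent when 2q − 13(1−q) = −8q + 5(1−q), giving q = 9/14.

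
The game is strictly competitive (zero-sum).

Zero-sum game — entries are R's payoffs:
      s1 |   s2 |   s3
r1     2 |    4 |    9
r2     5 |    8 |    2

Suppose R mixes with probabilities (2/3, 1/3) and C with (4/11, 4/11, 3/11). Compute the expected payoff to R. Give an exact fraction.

160/33

Against (4/11, 4/11, 3/11), each row's expected payoff is r1: 51/11; r2: 58/11.
Taking the (2/3, 1/3)-weighted average: (2/3)·(51/11) + (1/3)·(58/11) = 160/33.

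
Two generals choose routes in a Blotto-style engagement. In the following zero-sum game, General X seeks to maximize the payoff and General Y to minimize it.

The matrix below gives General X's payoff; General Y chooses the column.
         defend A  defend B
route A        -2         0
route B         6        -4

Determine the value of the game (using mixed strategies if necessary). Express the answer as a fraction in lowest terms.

Row minima are -2 and -4, so General X's maximin is -2; column maxima are 6 and 0, so General Y's minimax is 0. These differ, so the equilibrium is in mixed strategies.
Let General X play route A with probability p. General Y is indifferent when −2p + 6(1−p) = −4(1−p), giving p = 5/6.
Let General Y play defend A with probability q. General X is indifferent when −2q = 6q − 4(1−q), giving q = 1/3.
The value is -2·(1/3) + (0)·(2/3) = -2/3.

-2/3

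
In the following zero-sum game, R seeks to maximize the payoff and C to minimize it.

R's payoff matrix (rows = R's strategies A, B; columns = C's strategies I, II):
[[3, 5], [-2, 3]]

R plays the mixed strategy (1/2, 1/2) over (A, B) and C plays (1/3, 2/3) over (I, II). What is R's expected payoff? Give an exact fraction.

Against (1/3, 2/3), each row's expected payoff is A: 13/3; B: 4/3.
Taking the (1/2, 1/2)-weighted average: (1/2)·(13/3) + (1/2)·(4/3) = 17/6.

17/6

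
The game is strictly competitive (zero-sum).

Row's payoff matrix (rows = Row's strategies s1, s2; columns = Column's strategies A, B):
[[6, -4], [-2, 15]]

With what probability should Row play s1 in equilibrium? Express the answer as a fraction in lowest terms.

Row minima are -4 and -2, so Row's maximin is -2; column maxima are 6 and 15, so Column's minimax is 6. These differ, so the equilibrium is in mixed strategies.
Let Row play s1 with probability p. Column is indifferent when 6p − 2(1−p) = −4p + 15(1−p), giving p = 17/27.

17/27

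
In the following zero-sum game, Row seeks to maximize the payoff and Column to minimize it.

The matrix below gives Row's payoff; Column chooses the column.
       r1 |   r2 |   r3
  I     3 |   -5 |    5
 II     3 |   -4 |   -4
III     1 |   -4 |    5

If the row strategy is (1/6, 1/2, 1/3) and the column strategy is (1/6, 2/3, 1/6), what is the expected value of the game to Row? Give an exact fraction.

Against (1/6, 2/3, 1/6), each row's expected payoff is I: -2; II: -17/6; III: -5/3.
Taking the (1/6, 1/2, 1/3)-weighted average: (1/6)·(-2) + (1/2)·(-17/6) + (1/3)·(-5/3) = -83/36.

-83/36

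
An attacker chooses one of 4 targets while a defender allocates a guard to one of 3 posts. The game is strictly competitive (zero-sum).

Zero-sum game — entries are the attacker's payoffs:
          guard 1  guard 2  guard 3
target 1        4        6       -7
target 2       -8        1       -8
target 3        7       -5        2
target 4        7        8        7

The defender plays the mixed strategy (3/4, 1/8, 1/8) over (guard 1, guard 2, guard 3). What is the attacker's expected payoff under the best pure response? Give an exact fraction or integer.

57/8

target 1: (4)·(3/4) + (6)·(1/8) + (-7)·(1/8) = 23/8.
target 2: (-8)·(3/4) + (1)·(1/8) + (-8)·(1/8) = -55/8.
target 3: (7)·(3/4) + (-5)·(1/8) + (2)·(1/8) = 39/8.
target 4: (7)·(3/4) + (8)·(1/8) + (7)·(1/8) = 57/8.
The best pure response is target 4 with expected payoff 57/8.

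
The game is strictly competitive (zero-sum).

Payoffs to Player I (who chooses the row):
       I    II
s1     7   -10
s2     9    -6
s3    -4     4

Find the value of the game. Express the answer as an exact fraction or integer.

12/23

Row s1 is strictly dominated by row s2, so Player I never plays it.
The remaining 2×2 game on (s2, s3) × (I, II) has no saddle point. Let Player I play s2 with probability p; indifference gives 9p − 4(1−p) = −6p + 4(1−p), so p = 8/23.
Similarly Player II's optimal q on I is 10/23, and the value is 9·(10/23) + (-6)·(13/23) = 12/23.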